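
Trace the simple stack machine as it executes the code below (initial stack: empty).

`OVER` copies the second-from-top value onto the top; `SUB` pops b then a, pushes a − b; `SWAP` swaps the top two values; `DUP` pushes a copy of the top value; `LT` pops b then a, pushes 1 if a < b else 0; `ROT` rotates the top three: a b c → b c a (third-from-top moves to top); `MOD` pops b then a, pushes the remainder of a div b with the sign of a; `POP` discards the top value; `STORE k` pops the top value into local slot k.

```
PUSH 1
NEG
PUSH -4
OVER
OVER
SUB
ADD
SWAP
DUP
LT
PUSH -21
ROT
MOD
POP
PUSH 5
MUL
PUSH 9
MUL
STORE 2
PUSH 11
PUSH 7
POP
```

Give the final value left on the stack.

11

PUSH 1    1
NEG       -1
PUSH -4   -1 -4
OVER      -1 -4 -1
OVER      -1 -4 -1 -4
SUB       -1 -4 3
ADD       -1 -1
SWAP      -1 -1
DUP       -1 -1 -1
LT        -1 0
PUSH -21  -1 0 -21
ROT       0 -21 -1
MOD       0 0
POP       0
PUSH 5    0 5
MUL       0
PUSH 9    0 9
MUL       0
STORE 2   (empty)
PUSH 11   11
PUSH 7    11 7
POP       11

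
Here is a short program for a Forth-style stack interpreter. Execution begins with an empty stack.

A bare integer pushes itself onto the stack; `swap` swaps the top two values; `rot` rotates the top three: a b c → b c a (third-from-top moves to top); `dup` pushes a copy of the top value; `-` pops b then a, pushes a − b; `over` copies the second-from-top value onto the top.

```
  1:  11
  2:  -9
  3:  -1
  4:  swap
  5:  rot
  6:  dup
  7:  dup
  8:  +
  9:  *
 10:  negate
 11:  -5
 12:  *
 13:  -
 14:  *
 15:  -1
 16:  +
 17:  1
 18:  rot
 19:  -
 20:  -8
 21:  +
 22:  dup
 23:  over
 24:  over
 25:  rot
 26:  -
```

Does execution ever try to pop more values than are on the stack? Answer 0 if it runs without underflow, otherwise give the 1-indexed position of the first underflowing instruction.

11     -> [11]
-9     -> [11, -9]
-1     -> [11, -9, -1]
swap   -> [11, -1, -9]
rot    -> [-1, -9, 11]
dup    -> [-1, -9, 11, 11]
dup    -> [-1, -9, 11, 11, 11]
+      -> [-1, -9, 11, 22]
*      -> [-1, -9, 242]
negate -> [-1, -9, -242]
-5     -> [-1, -9, -242, -5]
*      -> [-1, -9, 1210]
-      -> [-1, -1219]
*      -> [1219]
-1     -> [1219, -1]
+      -> [1218]
1      -> [1218, 1]
rot  — needs 3 operands, stack has 2 → underflow

18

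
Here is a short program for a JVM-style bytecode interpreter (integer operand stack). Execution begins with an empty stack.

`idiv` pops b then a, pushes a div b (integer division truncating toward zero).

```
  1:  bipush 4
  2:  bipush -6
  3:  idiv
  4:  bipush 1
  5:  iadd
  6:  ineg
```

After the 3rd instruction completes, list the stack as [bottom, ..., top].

bipush 4   [4]
bipush -6  [4, -6]
idiv       [0]

[0]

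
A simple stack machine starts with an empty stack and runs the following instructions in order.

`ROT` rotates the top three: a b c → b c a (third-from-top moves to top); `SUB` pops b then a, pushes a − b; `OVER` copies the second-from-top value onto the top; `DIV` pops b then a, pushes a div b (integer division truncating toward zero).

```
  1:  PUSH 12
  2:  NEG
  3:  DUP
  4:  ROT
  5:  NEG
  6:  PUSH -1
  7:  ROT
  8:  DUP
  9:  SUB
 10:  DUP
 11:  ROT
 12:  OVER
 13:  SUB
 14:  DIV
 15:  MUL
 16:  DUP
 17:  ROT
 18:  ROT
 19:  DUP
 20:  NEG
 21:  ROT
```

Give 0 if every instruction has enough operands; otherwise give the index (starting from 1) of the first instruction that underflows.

4

PUSH 12  12
NEG      -12
DUP      -12 -12
ROT  — needs 3 operands, stack has 2 → underflow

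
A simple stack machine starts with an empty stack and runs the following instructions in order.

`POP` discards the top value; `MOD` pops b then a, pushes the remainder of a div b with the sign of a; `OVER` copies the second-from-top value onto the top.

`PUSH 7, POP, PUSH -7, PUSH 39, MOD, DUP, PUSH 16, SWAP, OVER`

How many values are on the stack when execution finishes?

4

PUSH 7  -> 7
POP     -> (empty)
PUSH -7 -> -7
PUSH 39 -> -7 39
MOD     -> -7
DUP     -> -7 -7
PUSH 16 -> -7 -7 16
SWAP    -> -7 16 -7
OVER    -> -7 16 -7 16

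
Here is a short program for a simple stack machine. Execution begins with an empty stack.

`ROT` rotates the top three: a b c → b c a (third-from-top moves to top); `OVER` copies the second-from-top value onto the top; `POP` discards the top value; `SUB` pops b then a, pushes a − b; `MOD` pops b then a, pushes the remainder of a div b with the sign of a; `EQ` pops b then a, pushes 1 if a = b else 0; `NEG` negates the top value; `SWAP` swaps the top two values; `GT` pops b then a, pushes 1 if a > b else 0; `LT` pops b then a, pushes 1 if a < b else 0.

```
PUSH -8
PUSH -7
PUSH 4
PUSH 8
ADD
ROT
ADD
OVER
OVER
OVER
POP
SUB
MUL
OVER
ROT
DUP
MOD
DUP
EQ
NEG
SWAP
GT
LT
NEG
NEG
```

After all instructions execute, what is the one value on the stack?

PUSH -8 : [-8]
PUSH -7 : [-8, -7]
PUSH 4  : [-8, -7, 4]
PUSH 8  : [-8, -7, 4, 8]
ADD     : [-8, -7, 12]
ROT     : [-7, 12, -8]
ADD     : [-7, 4]
OVER    : [-7, 4, -7]
OVER    : [-7, 4, -7, 4]
OVER    : [-7, 4, -7, 4, -7]
POP     : [-7, 4, -7, 4]
SUB     : [-7, 4, -11]
MUL     : [-7, -44]
OVER    : [-7, -44, -7]
ROT     : [-44, -7, -7]
DUP     : [-44, -7, -7, -7]
MOD     : [-44, -7, 0]
DUP     : [-44, -7, 0, 0]
EQ      : [-44, -7, 1]
NEG     : [-44, -7, -1]
SWAP    : [-44, -1, -7]
GT      : [-44, 1]
LT      : [1]
NEG     : [-1]
NEG     : [1]

1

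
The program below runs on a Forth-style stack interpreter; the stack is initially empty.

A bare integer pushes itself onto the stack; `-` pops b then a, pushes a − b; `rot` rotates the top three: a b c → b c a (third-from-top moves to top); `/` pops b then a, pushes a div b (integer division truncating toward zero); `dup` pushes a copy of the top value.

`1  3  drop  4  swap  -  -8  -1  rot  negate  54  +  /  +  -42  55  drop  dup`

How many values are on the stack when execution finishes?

3

1      : [1]
3      : [1, 3]
drop   : [1]
4      : [1, 4]
swap   : [4, 1]
-      : [3]
-8     : [3, -8]
-1     : [3, -8, -1]
rot    : [-8, -1, 3]
negate : [-8, -1, -3]
54     : [-8, -1, -3, 54]
+      : [-8, -1, 51]
/      : [-8, 0]
+      : [-8]
-42    : [-8, -42]
55     : [-8, -42, 55]
drop   : [-8, -42]
dup    : [-8, -42, -42]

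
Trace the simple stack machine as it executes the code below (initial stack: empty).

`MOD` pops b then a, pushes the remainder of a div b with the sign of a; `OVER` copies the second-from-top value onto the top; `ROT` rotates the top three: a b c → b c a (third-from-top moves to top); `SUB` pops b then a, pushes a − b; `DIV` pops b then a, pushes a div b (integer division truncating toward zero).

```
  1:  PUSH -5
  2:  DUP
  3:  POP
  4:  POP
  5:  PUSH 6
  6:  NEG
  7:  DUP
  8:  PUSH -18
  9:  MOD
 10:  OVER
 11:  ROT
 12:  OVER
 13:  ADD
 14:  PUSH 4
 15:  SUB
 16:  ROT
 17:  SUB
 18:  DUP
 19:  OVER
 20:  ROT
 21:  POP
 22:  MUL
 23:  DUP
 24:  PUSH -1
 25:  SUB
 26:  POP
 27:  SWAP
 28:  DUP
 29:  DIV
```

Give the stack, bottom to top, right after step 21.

[-6, -10, -10]

PUSH -5  → [-5]
DUP      → [-5, -5]
POP      → [-5]
POP      → []
PUSH 6   → [6]
NEG      → [-6]
DUP      → [-6, -6]
PUSH -18 → [-6, -6, -18]
MOD      → [-6, -6]
OVER     → [-6, -6, -6]
ROT      → [-6, -6, -6]
OVER     → [-6, -6, -6, -6]
ADD      → [-6, -6, -12]
PUSH 4   → [-6, -6, -12, 4]
SUB      → [-6, -6, -16]
ROT      → [-6, -16, -6]
SUB      → [-6, -10]
DUP      → [-6, -10, -10]
OVER     → [-6, -10, -10, -10]
ROT      → [-6, -10, -10, -10]
POP      → [-6, -10, -10]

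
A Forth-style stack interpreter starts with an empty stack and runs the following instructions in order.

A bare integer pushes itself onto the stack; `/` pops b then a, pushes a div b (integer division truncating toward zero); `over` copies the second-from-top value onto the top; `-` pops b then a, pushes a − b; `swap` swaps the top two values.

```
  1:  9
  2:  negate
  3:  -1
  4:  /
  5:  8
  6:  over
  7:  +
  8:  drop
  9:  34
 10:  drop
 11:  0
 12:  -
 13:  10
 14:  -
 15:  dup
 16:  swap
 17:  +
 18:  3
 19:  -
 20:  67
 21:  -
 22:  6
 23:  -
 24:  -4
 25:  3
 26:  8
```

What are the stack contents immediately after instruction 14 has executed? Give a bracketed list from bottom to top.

9      -> [9]
negate -> [-9]
-1     -> [-9, -1]
/      -> [9]
8      -> [9, 8]
over   -> [9, 8, 9]
+      -> [9, 17]
drop   -> [9]
34     -> [9, 34]
drop   -> [9]
0      -> [9, 0]
-      -> [9]
10     -> [9, 10]
-      -> [-1]

[-1]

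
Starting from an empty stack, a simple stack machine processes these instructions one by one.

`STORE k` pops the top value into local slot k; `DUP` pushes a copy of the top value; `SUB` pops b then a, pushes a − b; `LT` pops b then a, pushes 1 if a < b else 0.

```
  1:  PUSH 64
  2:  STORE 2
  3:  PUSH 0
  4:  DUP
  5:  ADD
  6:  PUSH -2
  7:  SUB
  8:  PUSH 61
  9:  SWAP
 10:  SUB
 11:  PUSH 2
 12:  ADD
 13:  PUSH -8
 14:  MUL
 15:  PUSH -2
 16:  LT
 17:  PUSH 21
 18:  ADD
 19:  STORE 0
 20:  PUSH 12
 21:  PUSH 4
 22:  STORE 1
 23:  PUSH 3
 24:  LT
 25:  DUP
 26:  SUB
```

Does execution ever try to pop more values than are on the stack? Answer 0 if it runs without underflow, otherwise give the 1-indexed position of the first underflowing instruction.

PUSH 64 → 64
STORE 2 → (empty)
PUSH 0  → 0
DUP     → 0 0
ADD     → 0
PUSH -2 → 0 -2
SUB     → 2
PUSH 61 → 2 61
SWAP    → 61 2
SUB     → 59
PUSH 2  → 59 2
ADD     → 61
PUSH -8 → 61 -8
MUL     → -488
PUSH -2 → -488 -2
LT      → 1
PUSH 21 → 1 21
ADD     → 22
STORE 0 → (empty)
PUSH 12 → 12
PUSH 4  → 12 4
STORE 1 → 12
PUSH 3  → 12 3
LT      → 0
DUP     → 0 0
SUB     → 0

0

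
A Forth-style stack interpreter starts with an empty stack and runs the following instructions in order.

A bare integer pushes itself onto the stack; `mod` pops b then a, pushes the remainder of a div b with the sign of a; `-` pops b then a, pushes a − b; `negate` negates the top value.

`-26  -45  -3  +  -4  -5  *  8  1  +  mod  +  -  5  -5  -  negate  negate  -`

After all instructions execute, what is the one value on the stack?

10

-26    -> [-26]
-45    -> [-26, -45]
-3     -> [-26, -45, -3]
+      -> [-26, -48]
-4     -> [-26, -48, -4]
-5     -> [-26, -48, -4, -5]
*      -> [-26, -48, 20]
8      -> [-26, -48, 20, 8]
1      -> [-26, -48, 20, 8, 1]
+      -> [-26, -48, 20, 9]
mod    -> [-26, -48, 2]
+      -> [-26, -46]
-      -> [20]
5      -> [20, 5]
-5     -> [20, 5, -5]
-      -> [20, 10]
negate -> [20, -10]
negate -> [20, 10]
-      -> [10]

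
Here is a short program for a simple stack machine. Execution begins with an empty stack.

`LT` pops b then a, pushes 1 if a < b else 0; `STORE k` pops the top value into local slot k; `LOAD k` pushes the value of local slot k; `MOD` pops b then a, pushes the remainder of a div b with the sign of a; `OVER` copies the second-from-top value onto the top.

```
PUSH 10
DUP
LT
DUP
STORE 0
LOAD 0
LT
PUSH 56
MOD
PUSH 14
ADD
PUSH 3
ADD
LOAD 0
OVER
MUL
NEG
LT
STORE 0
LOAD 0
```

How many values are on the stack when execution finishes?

PUSH 10 -> 10
DUP     -> 10 10
LT      -> 0
DUP     -> 0 0
STORE 0 -> 0
LOAD 0  -> 0 0
LT      -> 0
PUSH 56 -> 0 56
MOD     -> 0
PUSH 14 -> 0 14
ADD     -> 14
PUSH 3  -> 14 3
ADD     -> 17
LOAD 0  -> 17 0
OVER    -> 17 0 17
MUL     -> 17 0
NEG     -> 17 0
LT      -> 0
STORE 0 -> (empty)
LOAD 0  -> 0

1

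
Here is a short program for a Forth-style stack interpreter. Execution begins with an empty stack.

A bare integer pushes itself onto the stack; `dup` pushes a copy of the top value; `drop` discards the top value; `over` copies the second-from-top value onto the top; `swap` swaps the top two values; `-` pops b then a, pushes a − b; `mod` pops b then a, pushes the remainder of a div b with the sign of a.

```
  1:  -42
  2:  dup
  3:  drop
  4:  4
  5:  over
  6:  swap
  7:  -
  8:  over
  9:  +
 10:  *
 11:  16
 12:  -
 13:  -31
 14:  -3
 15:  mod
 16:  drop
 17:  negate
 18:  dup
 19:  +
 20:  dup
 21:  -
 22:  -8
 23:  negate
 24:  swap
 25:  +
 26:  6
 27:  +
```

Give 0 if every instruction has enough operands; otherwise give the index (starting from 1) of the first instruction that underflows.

-42    -> -42
dup    -> -42 -42
drop   -> -42
4      -> -42 4
over   -> -42 4 -42
swap   -> -42 -42 4
-      -> -42 -46
over   -> -42 -46 -42
+      -> -42 -88
*      -> 3696
16     -> 3696 16
-      -> 3680
-31    -> 3680 -31
-3     -> 3680 -31 -3
mod    -> 3680 -1
drop   -> 3680
negate -> -3680
dup    -> -3680 -3680
+      -> -7360
dup    -> -7360 -7360
-      -> 0
-8     -> 0 -8
negate -> 0 8
swap   -> 8 0
+      -> 8
6      -> 8 6
+      -> 14

0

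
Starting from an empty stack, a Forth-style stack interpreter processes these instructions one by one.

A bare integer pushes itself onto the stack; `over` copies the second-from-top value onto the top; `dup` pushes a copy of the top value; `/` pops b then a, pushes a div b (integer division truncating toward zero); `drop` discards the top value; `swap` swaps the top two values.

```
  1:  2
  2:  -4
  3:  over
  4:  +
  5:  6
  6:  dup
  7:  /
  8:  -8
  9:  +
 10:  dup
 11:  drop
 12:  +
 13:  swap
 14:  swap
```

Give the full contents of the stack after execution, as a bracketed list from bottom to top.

[2, -9]

2    : 2
-4   : 2 -4
over : 2 -4 2
+    : 2 -2
6    : 2 -2 6
dup  : 2 -2 6 6
/    : 2 -2 1
-8   : 2 -2 1 -8
+    : 2 -2 -7
dup  : 2 -2 -7 -7
drop : 2 -2 -7
+    : 2 -9
swap : -9 2
swap : 2 -9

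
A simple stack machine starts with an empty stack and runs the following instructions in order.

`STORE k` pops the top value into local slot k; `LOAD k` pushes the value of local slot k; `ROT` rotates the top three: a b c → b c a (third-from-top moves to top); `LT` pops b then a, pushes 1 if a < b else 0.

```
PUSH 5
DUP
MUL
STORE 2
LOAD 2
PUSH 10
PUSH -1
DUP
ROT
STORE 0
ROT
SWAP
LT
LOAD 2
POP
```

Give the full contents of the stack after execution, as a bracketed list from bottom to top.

PUSH 5  : [5]
DUP     : [5, 5]
MUL     : [25]
STORE 2 : []
LOAD 2  : [25]
PUSH 10 : [25, 10]
PUSH -1 : [25, 10, -1]
DUP     : [25, 10, -1, -1]
ROT     : [25, -1, -1, 10]
STORE 0 : [25, -1, -1]
ROT     : [-1, -1, 25]
SWAP    : [-1, 25, -1]
LT      : [-1, 0]
LOAD 2  : [-1, 0, 25]
POP     : [-1, 0]

[-1, 0]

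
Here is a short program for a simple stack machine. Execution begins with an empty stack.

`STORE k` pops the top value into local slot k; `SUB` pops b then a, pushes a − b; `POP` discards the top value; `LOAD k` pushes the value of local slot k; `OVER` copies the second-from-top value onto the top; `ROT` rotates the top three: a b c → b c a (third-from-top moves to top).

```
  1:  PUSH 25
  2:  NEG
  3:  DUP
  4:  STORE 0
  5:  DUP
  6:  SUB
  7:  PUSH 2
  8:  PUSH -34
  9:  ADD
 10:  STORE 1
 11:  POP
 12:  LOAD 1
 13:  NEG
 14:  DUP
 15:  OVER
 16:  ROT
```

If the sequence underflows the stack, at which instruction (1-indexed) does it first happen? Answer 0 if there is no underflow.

PUSH 25   25
NEG       -25
DUP       -25 -25
STORE 0   -25
DUP       -25 -25
SUB       0
PUSH 2    0 2
PUSH -34  0 2 -34
ADD       0 -32
STORE 1   0
POP       (empty)
LOAD 1    -32
NEG       32
DUP       32 32
OVER      32 32 32
ROT       32 32 32

0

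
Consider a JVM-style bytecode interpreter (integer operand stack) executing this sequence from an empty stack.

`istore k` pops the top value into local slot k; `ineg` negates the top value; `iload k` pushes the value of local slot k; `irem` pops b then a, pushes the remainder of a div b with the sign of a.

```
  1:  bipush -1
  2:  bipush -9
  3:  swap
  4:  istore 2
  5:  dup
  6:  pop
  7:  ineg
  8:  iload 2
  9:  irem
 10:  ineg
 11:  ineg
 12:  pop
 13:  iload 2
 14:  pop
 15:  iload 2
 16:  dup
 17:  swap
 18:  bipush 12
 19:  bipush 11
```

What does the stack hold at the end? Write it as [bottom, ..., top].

bipush -1  -1
bipush -9  -1 -9
swap       -9 -1
istore 2   -9
dup        -9 -9
pop        -9
ineg       9
iload 2    9 -1
irem       0
ineg       0
ineg       0
pop        (empty)
iload 2    -1
pop        (empty)
iload 2    -1
dup        -1 -1
swap       -1 -1
bipush 12  -1 -1 12
bipush 11  -1 -1 12 11

[-1, -1, 12, 11]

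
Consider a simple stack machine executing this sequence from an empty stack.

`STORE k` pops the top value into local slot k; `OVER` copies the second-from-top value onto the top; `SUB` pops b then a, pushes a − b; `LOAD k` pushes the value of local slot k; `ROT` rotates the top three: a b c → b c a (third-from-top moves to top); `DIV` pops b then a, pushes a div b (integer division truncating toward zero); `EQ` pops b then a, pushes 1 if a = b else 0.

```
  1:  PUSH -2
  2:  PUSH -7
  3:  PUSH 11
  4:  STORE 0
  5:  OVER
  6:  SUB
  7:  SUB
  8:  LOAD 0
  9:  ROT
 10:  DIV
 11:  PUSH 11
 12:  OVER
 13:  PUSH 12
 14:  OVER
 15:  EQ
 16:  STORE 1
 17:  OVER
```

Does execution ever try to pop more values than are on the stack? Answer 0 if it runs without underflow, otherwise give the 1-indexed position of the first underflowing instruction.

PUSH -2 -> [-2]
PUSH -7 -> [-2, -7]
PUSH 11 -> [-2, -7, 11]
STORE 0 -> [-2, -7]
OVER    -> [-2, -7, -2]
SUB     -> [-2, -5]
SUB     -> [3]
LOAD 0  -> [3, 11]
ROT  — needs 3 operands, stack has 2 → underflow

9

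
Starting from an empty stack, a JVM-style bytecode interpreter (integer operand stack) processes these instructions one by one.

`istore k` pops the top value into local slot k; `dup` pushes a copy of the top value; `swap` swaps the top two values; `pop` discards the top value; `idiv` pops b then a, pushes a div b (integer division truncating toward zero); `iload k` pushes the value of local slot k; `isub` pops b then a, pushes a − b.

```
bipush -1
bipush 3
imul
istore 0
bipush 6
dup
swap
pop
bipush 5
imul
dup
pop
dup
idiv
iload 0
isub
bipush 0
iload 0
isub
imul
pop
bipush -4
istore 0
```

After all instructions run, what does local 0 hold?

-4

bipush -1 → [-1]
bipush 3  → [-1, 3]
imul      → [-3]
istore 0  → []
bipush 6  → [6]
dup       → [6, 6]
swap      → [6, 6]
pop       → [6]
bipush 5  → [6, 5]
imul      → [30]
dup       → [30, 30]
pop       → [30]
dup       → [30, 30]
idiv      → [1]
iload 0   → [1, -3]
isub      → [4]
bipush 0  → [4, 0]
iload 0   → [4, 0, -3]
isub      → [4, 3]
imul      → [12]
pop       → []
bipush -4 → [-4]
istore 0  → []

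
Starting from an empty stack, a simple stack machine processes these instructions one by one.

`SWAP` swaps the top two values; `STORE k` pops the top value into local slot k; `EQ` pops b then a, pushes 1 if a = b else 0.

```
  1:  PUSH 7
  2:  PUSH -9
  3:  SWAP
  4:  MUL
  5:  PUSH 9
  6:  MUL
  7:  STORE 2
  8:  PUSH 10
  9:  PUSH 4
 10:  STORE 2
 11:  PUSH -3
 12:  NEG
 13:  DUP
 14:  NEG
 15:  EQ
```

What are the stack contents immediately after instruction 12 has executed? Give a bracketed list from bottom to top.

[10, 3]

PUSH 7  : 7
PUSH -9 : 7 -9
SWAP    : -9 7
MUL     : -63
PUSH 9  : -63 9
MUL     : -567
STORE 2 : (empty)
PUSH 10 : 10
PUSH 4  : 10 4
STORE 2 : 10
PUSH -3 : 10 -3
NEG     : 10 3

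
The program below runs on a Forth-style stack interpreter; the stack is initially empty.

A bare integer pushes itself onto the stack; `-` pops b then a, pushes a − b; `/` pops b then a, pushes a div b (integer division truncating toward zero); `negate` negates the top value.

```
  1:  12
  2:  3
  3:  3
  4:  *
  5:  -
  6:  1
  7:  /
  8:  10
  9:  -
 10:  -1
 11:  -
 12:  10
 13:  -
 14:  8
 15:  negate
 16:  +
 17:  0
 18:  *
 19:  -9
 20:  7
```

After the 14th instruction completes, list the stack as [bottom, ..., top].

12 : [12]
3  : [12, 3]
3  : [12, 3, 3]
*  : [12, 9]
-  : [3]
1  : [3, 1]
/  : [3]
10 : [3, 10]
-  : [-7]
-1 : [-7, -1]
-  : [-6]
10 : [-6, 10]
-  : [-16]
8  : [-16, 8]

[-16, 8]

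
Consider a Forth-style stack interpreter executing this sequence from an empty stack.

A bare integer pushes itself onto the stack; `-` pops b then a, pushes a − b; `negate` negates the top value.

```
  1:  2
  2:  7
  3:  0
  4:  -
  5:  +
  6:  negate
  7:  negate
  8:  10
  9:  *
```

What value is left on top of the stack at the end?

2      -> 2
7      -> 2 7
0      -> 2 7 0
-      -> 2 7
+      -> 9
negate -> -9
negate -> 9
10     -> 9 10
*      -> 90

90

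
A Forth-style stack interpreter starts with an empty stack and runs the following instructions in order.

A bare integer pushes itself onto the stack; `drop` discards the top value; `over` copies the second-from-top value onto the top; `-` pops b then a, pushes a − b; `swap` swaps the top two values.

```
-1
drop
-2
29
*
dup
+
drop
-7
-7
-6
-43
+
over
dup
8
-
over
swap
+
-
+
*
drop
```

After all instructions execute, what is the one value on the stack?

-7

-1   → -1
drop → (empty)
-2   → -2
29   → -2 29
*    → -58
dup  → -58 -58
+    → -116
drop → (empty)
-7   → -7
-7   → -7 -7
-6   → -7 -7 -6
-43  → -7 -7 -6 -43
+    → -7 -7 -49
over → -7 -7 -49 -7
dup  → -7 -7 -49 -7 -7
8    → -7 -7 -49 -7 -7 8
-    → -7 -7 -49 -7 -15
over → -7 -7 -49 -7 -15 -7
swap → -7 -7 -49 -7 -7 -15
+    → -7 -7 -49 -7 -22
-    → -7 -7 -49 15
+    → -7 -7 -34
*    → -7 238
drop → -7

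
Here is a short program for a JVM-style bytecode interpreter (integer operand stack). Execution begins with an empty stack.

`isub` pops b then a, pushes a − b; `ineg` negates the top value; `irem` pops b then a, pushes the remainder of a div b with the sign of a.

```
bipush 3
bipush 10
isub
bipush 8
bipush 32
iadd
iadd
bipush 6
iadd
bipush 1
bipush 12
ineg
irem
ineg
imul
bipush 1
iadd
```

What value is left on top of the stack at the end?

-38

bipush 3   3
bipush 10  3 10
isub       -7
bipush 8   -7 8
bipush 32  -7 8 32
iadd       -7 40
iadd       33
bipush 6   33 6
iadd       39
bipush 1   39 1
bipush 12  39 1 12
ineg       39 1 -12
irem       39 1
ineg       39 -1
imul       -39
bipush 1   -39 1
iadd       -38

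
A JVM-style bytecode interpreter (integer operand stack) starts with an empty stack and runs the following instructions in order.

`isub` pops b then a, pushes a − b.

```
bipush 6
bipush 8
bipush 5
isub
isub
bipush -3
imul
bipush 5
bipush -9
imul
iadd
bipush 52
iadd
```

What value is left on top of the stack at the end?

-2

bipush 6   6
bipush 8   6 8
bipush 5   6 8 5
isub       6 3
isub       3
bipush -3  3 -3
imul       -9
bipush 5   -9 5
bipush -9  -9 5 -9
imul       -9 -45
iadd       -54
bipush 52  -54 52
iadd       -2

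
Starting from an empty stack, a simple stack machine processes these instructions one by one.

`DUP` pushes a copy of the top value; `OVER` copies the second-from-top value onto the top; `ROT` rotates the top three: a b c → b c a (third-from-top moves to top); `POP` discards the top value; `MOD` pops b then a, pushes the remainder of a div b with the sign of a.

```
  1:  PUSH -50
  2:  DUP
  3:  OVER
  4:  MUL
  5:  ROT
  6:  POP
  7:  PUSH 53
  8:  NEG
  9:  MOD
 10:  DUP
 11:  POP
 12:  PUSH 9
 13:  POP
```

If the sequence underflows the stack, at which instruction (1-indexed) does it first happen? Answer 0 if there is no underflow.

PUSH -50 -> [-50]
DUP      -> [-50, -50]
OVER     -> [-50, -50, -50]
MUL      -> [-50, 2500]
ROT  — needs 3 operands, stack has 2 → underflow

5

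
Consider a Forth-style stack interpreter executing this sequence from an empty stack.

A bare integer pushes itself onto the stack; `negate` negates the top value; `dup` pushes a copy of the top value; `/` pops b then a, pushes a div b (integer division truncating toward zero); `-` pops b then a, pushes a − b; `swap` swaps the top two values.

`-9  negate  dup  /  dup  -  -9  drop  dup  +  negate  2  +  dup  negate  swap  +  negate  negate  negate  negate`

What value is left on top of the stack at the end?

0

-9     : -9
negate : 9
dup    : 9 9
/      : 1
dup    : 1 1
-      : 0
-9     : 0 -9
drop   : 0
dup    : 0 0
+      : 0
negate : 0
2      : 0 2
+      : 2
dup    : 2 2
negate : 2 -2
swap   : -2 2
+      : 0
negate : 0
negate : 0
negate : 0
negate : 0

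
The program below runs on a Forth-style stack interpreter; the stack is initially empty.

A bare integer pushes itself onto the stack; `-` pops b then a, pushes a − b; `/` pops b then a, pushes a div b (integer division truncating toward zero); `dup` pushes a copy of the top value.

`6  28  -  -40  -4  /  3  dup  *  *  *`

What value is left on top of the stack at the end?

6   : [6]
28  : [6, 28]
-   : [-22]
-40 : [-22, -40]
-4  : [-22, -40, -4]
/   : [-22, 10]
3   : [-22, 10, 3]
dup : [-22, 10, 3, 3]
*   : [-22, 10, 9]
*   : [-22, 90]
*   : [-1980]

-1980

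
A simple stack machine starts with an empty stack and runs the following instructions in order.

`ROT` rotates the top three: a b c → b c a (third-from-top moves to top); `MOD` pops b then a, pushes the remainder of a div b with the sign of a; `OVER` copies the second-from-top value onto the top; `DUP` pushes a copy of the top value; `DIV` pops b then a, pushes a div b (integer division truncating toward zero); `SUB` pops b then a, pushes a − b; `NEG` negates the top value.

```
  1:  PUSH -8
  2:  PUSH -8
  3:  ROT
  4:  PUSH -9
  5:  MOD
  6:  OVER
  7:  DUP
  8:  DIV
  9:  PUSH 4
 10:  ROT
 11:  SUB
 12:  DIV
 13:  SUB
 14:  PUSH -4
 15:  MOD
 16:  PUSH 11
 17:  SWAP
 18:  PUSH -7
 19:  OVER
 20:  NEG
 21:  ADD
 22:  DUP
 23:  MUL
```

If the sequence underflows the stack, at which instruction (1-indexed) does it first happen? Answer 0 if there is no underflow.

3

PUSH -8 → -8
PUSH -8 → -8 -8
ROT  — needs 3 operands, stack has 2 → underflow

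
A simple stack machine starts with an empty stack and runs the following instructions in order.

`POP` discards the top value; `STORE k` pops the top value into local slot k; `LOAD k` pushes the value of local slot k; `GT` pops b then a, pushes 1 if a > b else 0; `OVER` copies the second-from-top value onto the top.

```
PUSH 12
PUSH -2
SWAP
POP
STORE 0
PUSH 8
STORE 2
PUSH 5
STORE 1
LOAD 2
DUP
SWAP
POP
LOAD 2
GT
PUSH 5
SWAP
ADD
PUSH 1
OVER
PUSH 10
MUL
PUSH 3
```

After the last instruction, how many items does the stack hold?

4

PUSH 12 : [12]
PUSH -2 : [12, -2]
SWAP    : [-2, 12]
POP     : [-2]
STORE 0 : []
PUSH 8  : [8]
STORE 2 : []
PUSH 5  : [5]
STORE 1 : []
LOAD 2  : [8]
DUP     : [8, 8]
SWAP    : [8, 8]
POP     : [8]
LOAD 2  : [8, 8]
GT      : [0]
PUSH 5  : [0, 5]
SWAP    : [5, 0]
ADD     : [5]
PUSH 1  : [5, 1]
OVER    : [5, 1, 5]
PUSH 10 : [5, 1, 5, 10]
MUL     : [5, 1, 50]
PUSH 3  : [5, 1, 50, 3]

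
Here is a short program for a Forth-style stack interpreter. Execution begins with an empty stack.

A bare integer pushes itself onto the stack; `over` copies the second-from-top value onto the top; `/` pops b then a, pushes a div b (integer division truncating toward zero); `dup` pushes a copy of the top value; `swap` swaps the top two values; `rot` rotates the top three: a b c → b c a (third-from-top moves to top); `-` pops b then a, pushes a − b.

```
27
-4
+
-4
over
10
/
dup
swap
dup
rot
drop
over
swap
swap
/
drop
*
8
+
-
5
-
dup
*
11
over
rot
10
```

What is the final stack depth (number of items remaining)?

27   → [27]
-4   → [27, -4]
+    → [23]
-4   → [23, -4]
over → [23, -4, 23]
10   → [23, -4, 23, 10]
/    → [23, -4, 2]
dup  → [23, -4, 2, 2]
swap → [23, -4, 2, 2]
dup  → [23, -4, 2, 2, 2]
rot  → [23, -4, 2, 2, 2]
drop → [23, -4, 2, 2]
over → [23, -4, 2, 2, 2]
swap → [23, -4, 2, 2, 2]
swap → [23, -4, 2, 2, 2]
/    → [23, -4, 2, 1]
drop → [23, -4, 2]
*    → [23, -8]
8    → [23, -8, 8]
+    → [23, 0]
-    → [23]
5    → [23, 5]
-    → [18]
dup  → [18, 18]
*    → [324]
11   → [324, 11]
over → [324, 11, 324]
rot  → [11, 324, 324]
10   → [11, 324, 324, 10]

4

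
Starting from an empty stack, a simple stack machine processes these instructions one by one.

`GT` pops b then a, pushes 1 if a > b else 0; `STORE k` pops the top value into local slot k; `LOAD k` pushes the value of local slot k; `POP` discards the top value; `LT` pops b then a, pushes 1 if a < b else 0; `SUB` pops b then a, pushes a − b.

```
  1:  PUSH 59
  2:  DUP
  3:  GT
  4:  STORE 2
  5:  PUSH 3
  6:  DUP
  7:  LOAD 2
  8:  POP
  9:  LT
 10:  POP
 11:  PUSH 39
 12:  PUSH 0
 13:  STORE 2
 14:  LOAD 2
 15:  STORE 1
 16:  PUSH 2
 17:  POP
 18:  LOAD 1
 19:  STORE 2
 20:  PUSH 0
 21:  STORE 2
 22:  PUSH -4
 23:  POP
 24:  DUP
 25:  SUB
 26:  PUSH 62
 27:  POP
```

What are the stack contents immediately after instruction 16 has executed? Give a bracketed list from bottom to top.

PUSH 59 : 59
DUP     : 59 59
GT      : 0
STORE 2 : (empty)
PUSH 3  : 3
DUP     : 3 3
LOAD 2  : 3 3 0
POP     : 3 3
LT      : 0
POP     : (empty)
PUSH 39 : 39
PUSH 0  : 39 0
STORE 2 : 39
LOAD 2  : 39 0
STORE 1 : 39
PUSH 2  : 39 2

[39, 2]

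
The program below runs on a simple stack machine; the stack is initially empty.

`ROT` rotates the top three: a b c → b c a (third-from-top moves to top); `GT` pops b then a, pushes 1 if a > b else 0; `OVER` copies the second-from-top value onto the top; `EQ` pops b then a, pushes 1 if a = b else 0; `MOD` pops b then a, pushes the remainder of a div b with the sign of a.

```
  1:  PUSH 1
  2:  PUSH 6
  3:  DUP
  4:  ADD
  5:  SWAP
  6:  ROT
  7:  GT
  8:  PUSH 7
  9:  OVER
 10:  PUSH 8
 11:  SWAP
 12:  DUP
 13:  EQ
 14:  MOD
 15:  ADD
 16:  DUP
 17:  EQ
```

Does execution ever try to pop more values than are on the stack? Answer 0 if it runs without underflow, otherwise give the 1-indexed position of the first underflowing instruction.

PUSH 1  1
PUSH 6  1 6
DUP     1 6 6
ADD     1 12
SWAP    12 1
ROT  — needs 3 operands, stack has 2 → underflow

6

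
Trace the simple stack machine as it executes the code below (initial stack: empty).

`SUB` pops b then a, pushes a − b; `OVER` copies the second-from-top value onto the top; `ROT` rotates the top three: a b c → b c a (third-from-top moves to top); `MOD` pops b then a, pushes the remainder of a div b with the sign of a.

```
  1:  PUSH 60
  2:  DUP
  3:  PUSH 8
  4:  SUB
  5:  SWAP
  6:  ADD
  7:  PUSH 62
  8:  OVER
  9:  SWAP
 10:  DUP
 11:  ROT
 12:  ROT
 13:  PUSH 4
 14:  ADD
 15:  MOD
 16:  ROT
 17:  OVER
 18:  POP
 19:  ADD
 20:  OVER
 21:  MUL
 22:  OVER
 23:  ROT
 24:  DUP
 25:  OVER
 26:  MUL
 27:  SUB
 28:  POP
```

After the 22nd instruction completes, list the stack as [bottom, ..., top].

PUSH 60 -> [60]
DUP     -> [60, 60]
PUSH 8  -> [60, 60, 8]
SUB     -> [60, 52]
SWAP    -> [52, 60]
ADD     -> [112]
PUSH 62 -> [112, 62]
OVER    -> [112, 62, 112]
SWAP    -> [112, 112, 62]
DUP     -> [112, 112, 62, 62]
ROT     -> [112, 62, 62, 112]
ROT     -> [112, 62, 112, 62]
PUSH 4  -> [112, 62, 112, 62, 4]
ADD     -> [112, 62, 112, 66]
MOD     -> [112, 62, 46]
ROT     -> [62, 46, 112]
OVER    -> [62, 46, 112, 46]
POP     -> [62, 46, 112]
ADD     -> [62, 158]
OVER    -> [62, 158, 62]
MUL     -> [62, 9796]
OVER    -> [62, 9796, 62]

[62, 9796, 62]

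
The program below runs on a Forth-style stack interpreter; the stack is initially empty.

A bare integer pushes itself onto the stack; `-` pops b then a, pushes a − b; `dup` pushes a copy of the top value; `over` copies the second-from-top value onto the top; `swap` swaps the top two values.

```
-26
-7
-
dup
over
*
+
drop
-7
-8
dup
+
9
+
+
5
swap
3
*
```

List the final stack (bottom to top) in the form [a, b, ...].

-26  : -26
-7   : -26 -7
-    : -19
dup  : -19 -19
over : -19 -19 -19
*    : -19 361
+    : 342
drop : (empty)
-7   : -7
-8   : -7 -8
dup  : -7 -8 -8
+    : -7 -16
9    : -7 -16 9
+    : -7 -7
+    : -14
5    : -14 5
swap : 5 -14
3    : 5 -14 3
*    : 5 -42

[5, -42]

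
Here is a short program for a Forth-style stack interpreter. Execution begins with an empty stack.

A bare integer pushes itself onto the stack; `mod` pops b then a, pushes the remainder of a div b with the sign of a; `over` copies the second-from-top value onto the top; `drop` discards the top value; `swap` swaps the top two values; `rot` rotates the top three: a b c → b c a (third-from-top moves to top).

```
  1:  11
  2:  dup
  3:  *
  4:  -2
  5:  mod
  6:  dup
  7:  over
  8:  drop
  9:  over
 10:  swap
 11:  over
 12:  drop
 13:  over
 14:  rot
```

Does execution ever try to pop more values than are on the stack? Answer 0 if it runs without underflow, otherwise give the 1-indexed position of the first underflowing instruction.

11   → 11
dup  → 11 11
*    → 121
-2   → 121 -2
mod  → 1
dup  → 1 1
over → 1 1 1
drop → 1 1
over → 1 1 1
swap → 1 1 1
over → 1 1 1 1
drop → 1 1 1
over → 1 1 1 1
rot  → 1 1 1 1

0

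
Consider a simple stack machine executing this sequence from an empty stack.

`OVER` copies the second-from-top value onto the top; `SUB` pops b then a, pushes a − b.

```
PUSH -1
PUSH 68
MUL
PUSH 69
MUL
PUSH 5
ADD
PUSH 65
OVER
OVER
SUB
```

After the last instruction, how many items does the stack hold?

PUSH -1  [-1]
PUSH 68  [-1, 68]
MUL      [-68]
PUSH 69  [-68, 69]
MUL      [-4692]
PUSH 5   [-4692, 5]
ADD      [-4687]
PUSH 65  [-4687, 65]
OVER     [-4687, 65, -4687]
OVER     [-4687, 65, -4687, 65]
SUB      [-4687, 65, -4752]

3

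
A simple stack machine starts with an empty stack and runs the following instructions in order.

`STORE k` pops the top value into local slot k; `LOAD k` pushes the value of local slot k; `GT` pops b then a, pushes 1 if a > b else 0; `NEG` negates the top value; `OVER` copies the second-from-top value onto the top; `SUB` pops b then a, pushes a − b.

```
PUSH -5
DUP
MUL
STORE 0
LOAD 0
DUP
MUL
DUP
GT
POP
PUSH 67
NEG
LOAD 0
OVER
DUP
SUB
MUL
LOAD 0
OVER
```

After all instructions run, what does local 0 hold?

PUSH -5 : [-5]
DUP     : [-5, -5]
MUL     : [25]
STORE 0 : []
LOAD 0  : [25]
DUP     : [25, 25]
MUL     : [625]
DUP     : [625, 625]
GT      : [0]
POP     : []
PUSH 67 : [67]
NEG     : [-67]
LOAD 0  : [-67, 25]
OVER    : [-67, 25, -67]
DUP     : [-67, 25, -67, -67]
SUB     : [-67, 25, 0]
MUL     : [-67, 0]
LOAD 0  : [-67, 0, 25]
OVER    : [-67, 0, 25, 0]

25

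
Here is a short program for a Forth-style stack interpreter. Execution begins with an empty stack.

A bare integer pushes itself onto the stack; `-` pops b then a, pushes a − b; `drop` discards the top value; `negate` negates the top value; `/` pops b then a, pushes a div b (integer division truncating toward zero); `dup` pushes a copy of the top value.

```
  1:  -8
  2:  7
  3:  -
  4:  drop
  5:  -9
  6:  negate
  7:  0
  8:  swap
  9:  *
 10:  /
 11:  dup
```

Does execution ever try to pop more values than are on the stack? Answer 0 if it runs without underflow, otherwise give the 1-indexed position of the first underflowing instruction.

-8      -8
7       -8 7
-       -15
drop    (empty)
-9      -9
negate  9
0       9 0
swap    0 9
*       0
/  — needs 2 operands, stack has 1 → underflow

10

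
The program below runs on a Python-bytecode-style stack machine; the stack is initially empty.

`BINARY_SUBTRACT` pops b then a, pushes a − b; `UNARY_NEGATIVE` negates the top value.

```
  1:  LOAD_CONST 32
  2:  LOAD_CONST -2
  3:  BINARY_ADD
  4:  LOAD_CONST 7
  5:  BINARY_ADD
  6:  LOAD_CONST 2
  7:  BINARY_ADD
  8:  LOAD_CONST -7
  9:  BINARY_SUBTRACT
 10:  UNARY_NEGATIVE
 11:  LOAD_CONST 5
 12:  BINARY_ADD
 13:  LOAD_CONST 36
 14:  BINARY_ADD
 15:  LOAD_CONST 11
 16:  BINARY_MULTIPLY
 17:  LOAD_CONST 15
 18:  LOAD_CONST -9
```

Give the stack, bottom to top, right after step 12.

[-41]

LOAD_CONST 32   : [32]
LOAD_CONST -2   : [32, -2]
BINARY_ADD      : [30]
LOAD_CONST 7    : [30, 7]
BINARY_ADD      : [37]
LOAD_CONST 2    : [37, 2]
BINARY_ADD      : [39]
LOAD_CONST -7   : [39, -7]
BINARY_SUBTRACT : [46]
UNARY_NEGATIVE  : [-46]
LOAD_CONST 5    : [-46, 5]
BINARY_ADD      : [-41]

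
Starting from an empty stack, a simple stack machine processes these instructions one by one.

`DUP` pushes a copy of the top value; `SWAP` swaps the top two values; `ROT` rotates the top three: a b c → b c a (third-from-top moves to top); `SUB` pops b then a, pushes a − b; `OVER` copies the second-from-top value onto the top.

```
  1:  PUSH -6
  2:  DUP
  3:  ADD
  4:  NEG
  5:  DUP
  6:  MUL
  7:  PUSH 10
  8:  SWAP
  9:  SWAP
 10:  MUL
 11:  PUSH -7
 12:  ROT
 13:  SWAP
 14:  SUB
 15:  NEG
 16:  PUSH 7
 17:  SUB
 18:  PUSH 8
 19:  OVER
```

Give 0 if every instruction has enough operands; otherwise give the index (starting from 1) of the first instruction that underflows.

12

PUSH -6 -> [-6]
DUP     -> [-6, -6]
ADD     -> [-12]
NEG     -> [12]
DUP     -> [12, 12]
MUL     -> [144]
PUSH 10 -> [144, 10]
SWAP    -> [10, 144]
SWAP    -> [144, 10]
MUL     -> [1440]
PUSH -7 -> [1440, -7]
ROT  — needs 3 operands, stack has 2 → underflow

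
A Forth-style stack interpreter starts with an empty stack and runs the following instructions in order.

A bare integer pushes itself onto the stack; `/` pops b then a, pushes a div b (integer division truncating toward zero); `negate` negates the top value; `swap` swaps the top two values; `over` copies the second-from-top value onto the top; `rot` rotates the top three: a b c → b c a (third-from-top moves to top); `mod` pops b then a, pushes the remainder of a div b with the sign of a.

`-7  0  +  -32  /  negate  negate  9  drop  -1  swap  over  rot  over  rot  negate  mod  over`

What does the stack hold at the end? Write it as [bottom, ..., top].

[0, -1, 0, -1]

-7     → -7
0      → -7 0
+      → -7
-32    → -7 -32
/      → 0
negate → 0
negate → 0
9      → 0 9
drop   → 0
-1     → 0 -1
swap   → -1 0
over   → -1 0 -1
rot    → 0 -1 -1
over   → 0 -1 -1 -1
rot    → 0 -1 -1 -1
negate → 0 -1 -1 1
mod    → 0 -1 0
over   → 0 -1 0 -1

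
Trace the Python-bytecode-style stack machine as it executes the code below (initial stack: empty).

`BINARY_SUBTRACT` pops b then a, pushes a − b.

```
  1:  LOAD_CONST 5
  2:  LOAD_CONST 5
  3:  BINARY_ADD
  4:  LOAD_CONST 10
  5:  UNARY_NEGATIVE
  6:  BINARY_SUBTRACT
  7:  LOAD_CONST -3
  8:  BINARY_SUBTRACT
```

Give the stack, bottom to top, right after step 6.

LOAD_CONST 5    → 5
LOAD_CONST 5    → 5 5
BINARY_ADD      → 10
LOAD_CONST 10   → 10 10
UNARY_NEGATIVE  → 10 -10
BINARY_SUBTRACT → 20

[20]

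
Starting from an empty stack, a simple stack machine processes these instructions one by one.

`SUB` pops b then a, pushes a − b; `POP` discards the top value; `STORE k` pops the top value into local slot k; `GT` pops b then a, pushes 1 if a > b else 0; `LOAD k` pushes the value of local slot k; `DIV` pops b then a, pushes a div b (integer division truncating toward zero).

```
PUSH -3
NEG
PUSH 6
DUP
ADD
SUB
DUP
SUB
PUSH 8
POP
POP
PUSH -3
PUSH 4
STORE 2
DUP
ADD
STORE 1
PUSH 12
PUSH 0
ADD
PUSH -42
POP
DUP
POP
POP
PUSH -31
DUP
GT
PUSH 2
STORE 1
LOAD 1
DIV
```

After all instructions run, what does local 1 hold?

PUSH -3  → -3
NEG      → 3
PUSH 6   → 3 6
DUP      → 3 6 6
ADD      → 3 12
SUB      → -9
DUP      → -9 -9
SUB      → 0
PUSH 8   → 0 8
POP      → 0
POP      → (empty)
PUSH -3  → -3
PUSH 4   → -3 4
STORE 2  → -3
DUP      → -3 -3
ADD      → -6
STORE 1  → (empty)
PUSH 12  → 12
PUSH 0   → 12 0
ADD      → 12
PUSH -42 → 12 -42
POP      → 12
DUP      → 12 12
POP      → 12
POP      → (empty)
PUSH -31 → -31
DUP      → -31 -31
GT       → 0
PUSH 2   → 0 2
STORE 1  → 0
LOAD 1   → 0 2
DIV      → 0

2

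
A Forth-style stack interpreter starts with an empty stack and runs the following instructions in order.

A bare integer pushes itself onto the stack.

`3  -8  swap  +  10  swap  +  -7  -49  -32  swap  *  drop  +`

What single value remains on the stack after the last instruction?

3    : [3]
-8   : [3, -8]
swap : [-8, 3]
+    : [-5]
10   : [-5, 10]
swap : [10, -5]
+    : [5]
-7   : [5, -7]
-49  : [5, -7, -49]
-32  : [5, -7, -49, -32]
swap : [5, -7, -32, -49]
*    : [5, -7, 1568]
drop : [5, -7]
+    : [-2]

-2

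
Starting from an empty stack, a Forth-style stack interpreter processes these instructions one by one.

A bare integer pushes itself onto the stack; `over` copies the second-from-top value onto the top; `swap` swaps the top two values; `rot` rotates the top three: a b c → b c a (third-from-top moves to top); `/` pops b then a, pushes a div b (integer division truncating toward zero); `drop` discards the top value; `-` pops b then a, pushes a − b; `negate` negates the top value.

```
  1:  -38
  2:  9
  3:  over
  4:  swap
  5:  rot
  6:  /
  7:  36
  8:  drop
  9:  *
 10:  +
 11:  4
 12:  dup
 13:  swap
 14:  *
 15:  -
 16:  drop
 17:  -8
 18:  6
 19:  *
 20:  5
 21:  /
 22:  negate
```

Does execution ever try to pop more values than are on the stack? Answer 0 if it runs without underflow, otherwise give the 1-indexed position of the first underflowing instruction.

-38  : [-38]
9    : [-38, 9]
over : [-38, 9, -38]
swap : [-38, -38, 9]
rot  : [-38, 9, -38]
/    : [-38, 0]
36   : [-38, 0, 36]
drop : [-38, 0]
*    : [0]
+  — needs 2 operands, stack has 1 → underflow

10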